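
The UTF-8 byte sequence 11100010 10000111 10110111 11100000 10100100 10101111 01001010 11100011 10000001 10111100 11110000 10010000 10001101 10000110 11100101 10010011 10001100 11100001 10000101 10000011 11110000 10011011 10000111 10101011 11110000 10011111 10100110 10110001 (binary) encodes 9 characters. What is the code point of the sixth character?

U+54CC

Offset 0: leading byte 0xE2 = 11100010 → 3-byte char #1 = E2 87 B7.
Offset 3: leading byte 0xE0 = 11100000 → 3-byte char #2 = E0 A4 AF.
Offset 6: leading byte 0x4A = 01001010 → 1-byte char #3 = 4A.
Offset 7: leading byte 0xE3 = 11100011 → 3-byte char #4 = E3 81 BC.
Offset 10: leading byte 0xF0 = 11110000 → 4-byte char #5 = F0 90 8D 86.
Offset 14: leading byte 0xE5 = 11100101 → 3-byte char #6 = E5 93 8C.
Leading byte 0xE5 = 11100101 matches 1110xxxx → 3-byte sequence.
Byte 1: 0xE5 = 11100101, payload 0101 (4 bits).
Byte 2: 0x93 = 10010011 (10xxxxxx ✓), payload 010011.
Byte 3: 0x8C = 10001100 (10xxxxxx ✓), payload 001100.
Concatenate: 0101010011001100 = 0x54CC (16 bits → U+54CC).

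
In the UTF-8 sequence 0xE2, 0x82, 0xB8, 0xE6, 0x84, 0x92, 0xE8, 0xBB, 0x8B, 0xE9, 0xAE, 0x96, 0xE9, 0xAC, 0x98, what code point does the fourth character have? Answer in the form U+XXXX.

U+9B96

Offset 0: leading byte 0xE2 = 11100010 → 3-byte char #1 = E2 82 B8.
Offset 3: leading byte 0xE6 = 11100110 → 3-byte char #2 = E6 84 92.
Offset 6: leading byte 0xE8 = 11101000 → 3-byte char #3 = E8 BB 8B.
Offset 9: leading byte 0xE9 = 11101001 → 3-byte char #4 = E9 AE 96.
Leading byte 0xE9 = 11101001 matches 1110xxxx → 3-byte sequence.
Byte 1: 0xE9 = 11101001, payload 1001 (4 bits).
Byte 2: 0xAE = 10101110 (10xxxxxx ✓), payload 101110.
Byte 3: 0x96 = 10010110 (10xxxxxx ✓), payload 010110.
Concatenate: 1001101110010110 = 0x9B96 (16 bits → U+9B96).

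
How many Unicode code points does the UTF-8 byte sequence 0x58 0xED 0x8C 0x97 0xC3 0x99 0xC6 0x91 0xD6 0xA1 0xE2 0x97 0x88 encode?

6

Byte at offset 0: 0x58 = 01011000 → 1-byte char (#1). Advance 1.
Byte at offset 1: 0xED = 11101101 → 3-byte char (#2). Advance 3.
Byte at offset 4: 0xC3 = 11000011 → 2-byte char (#3). Advance 2.
Byte at offset 6: 0xC6 = 11000110 → 2-byte char (#4). Advance 2.
Byte at offset 8: 0xD6 = 11010110 → 2-byte char (#5). Advance 2.
Byte at offset 10: 0xE2 = 11100010 → 3-byte char (#6). Advance 3.
Reached end at offset 13 after 6 code points.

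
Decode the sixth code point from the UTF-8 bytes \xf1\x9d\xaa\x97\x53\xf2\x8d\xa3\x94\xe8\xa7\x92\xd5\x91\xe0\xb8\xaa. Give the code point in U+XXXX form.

U+0E2A

Offset 0: leading byte 0xF1 = 11110001 → 4-byte char #1 = F1 9D AA 97.
Offset 4: leading byte 0x53 = 01010011 → 1-byte char #2 = 53.
Offset 5: leading byte 0xF2 = 11110010 → 4-byte char #3 = F2 8D A3 94.
Offset 9: leading byte 0xE8 = 11101000 → 3-byte char #4 = E8 A7 92.
Offset 12: leading byte 0xD5 = 11010101 → 2-byte char #5 = D5 91.
Offset 14: leading byte 0xE0 = 11100000 → 3-byte char #6 = E0 B8 AA.
Leading byte 0xE0 = 11100000 matches 1110xxxx → 3-byte sequence.
Byte 1: 0xE0 = 11100000, payload 0000 (4 bits).
Byte 2: 0xB8 = 10111000 (10xxxxxx ✓), payload 111000.
Byte 3: 0xAA = 10101010 (10xxxxxx ✓), payload 101010.
Concatenate: 0000111000101010 = 0xE2A (16 bits → U+0E2A).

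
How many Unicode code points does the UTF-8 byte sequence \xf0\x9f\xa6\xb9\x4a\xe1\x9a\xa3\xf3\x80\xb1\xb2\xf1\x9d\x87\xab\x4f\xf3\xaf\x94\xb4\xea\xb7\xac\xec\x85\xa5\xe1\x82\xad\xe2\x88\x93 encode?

Byte at offset 0: 0xF0 = 11110000 → 4-byte char (#1). Advance 4.
Byte at offset 4: 0x4A = 01001010 → 1-byte char (#2). Advance 1.
Byte at offset 5: 0xE1 = 11100001 → 3-byte char (#3). Advance 3.
Byte at offset 8: 0xF3 = 11110011 → 4-byte char (#4). Advance 4.
Byte at offset 12: 0xF1 = 11110001 → 4-byte char (#5). Advance 4.
Byte at offset 16: 0x4F = 01001111 → 1-byte char (#6). Advance 1.
Byte at offset 17: 0xF3 = 11110011 → 4-byte char (#7). Advance 4.
Byte at offset 21: 0xEA = 11101010 → 3-byte char (#8). Advance 3.
Byte at offset 24: 0xEC = 11101100 → 3-byte char (#9). Advance 3.
Byte at offset 27: 0xE1 = 11100001 → 3-byte char (#10). Advance 3.
Byte at offset 30: 0xE2 = 11100010 → 3-byte char (#11). Advance 3.
Reached end at offset 33 after 11 code points.

11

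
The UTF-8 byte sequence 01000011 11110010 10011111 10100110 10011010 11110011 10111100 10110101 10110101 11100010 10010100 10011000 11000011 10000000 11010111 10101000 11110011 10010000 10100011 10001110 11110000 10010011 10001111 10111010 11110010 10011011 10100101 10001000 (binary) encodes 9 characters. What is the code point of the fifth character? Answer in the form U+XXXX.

Offset 0: leading byte 0x43 = 01000011 → 1-byte char #1 = 43.
Offset 1: leading byte 0xF2 = 11110010 → 4-byte char #2 = F2 9F A6 9A.
Offset 5: leading byte 0xF3 = 11110011 → 4-byte char #3 = F3 BC B5 B5.
Offset 9: leading byte 0xE2 = 11100010 → 3-byte char #4 = E2 94 98.
Offset 12: leading byte 0xC3 = 11000011 → 2-byte char #5 = C3 80.
Leading byte 0xC3 = 11000011 matches 110xxxxx → 2-byte sequence.
Byte 1: 0xC3 = 11000011, payload 00011 (5 bits).
Byte 2: 0x80 = 10000000 (10xxxxxx ✓), payload 000000.
Concatenate: 00011000000 = 0xC0 (11 bits → U+00C0).

U+00C0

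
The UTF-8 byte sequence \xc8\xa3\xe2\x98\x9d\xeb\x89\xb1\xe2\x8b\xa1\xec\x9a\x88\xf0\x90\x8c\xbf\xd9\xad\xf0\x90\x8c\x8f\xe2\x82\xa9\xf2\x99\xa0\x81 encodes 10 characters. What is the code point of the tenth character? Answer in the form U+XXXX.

Offset 0: leading byte 0xC8 = 11001000 → 2-byte char #1 = C8 A3.
Offset 2: leading byte 0xE2 = 11100010 → 3-byte char #2 = E2 98 9D.
Offset 5: leading byte 0xEB = 11101011 → 3-byte char #3 = EB 89 B1.
Offset 8: leading byte 0xE2 = 11100010 → 3-byte char #4 = E2 8B A1.
Offset 11: leading byte 0xEC = 11101100 → 3-byte char #5 = EC 9A 88.
Offset 14: leading byte 0xF0 = 11110000 → 4-byte char #6 = F0 90 8C BF.
Offset 18: leading byte 0xD9 = 11011001 → 2-byte char #7 = D9 AD.
Offset 20: leading byte 0xF0 = 11110000 → 4-byte char #8 = F0 90 8C 8F.
Offset 24: leading byte 0xE2 = 11100010 → 3-byte char #9 = E2 82 A9.
Offset 27: leading byte 0xF2 = 11110010 → 4-byte char #10 = F2 99 A0 81.
Leading byte 0xF2 = 11110010 matches 11110xxx → 4-byte sequence.
Byte 1: 0xF2 = 11110010, payload 010 (3 bits).
Byte 2: 0x99 = 10011001 (10xxxxxx ✓), payload 011001.
Byte 3: 0xA0 = 10100000 (10xxxxxx ✓), payload 100000.
Byte 4: 0x81 = 10000001 (10xxxxxx ✓), payload 000001.
Concatenate: 010011001100000000001 = 0x99801 (21 bits → U+99801).

U+99801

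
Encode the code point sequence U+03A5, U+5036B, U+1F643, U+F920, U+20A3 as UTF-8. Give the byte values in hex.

CE A5 F1 90 8D AB F0 9F 99 83 EF A4 A0 E2 82 A3

U+03A5: 2-byte form → CE A5.
U+5036B: 4-byte form → F1 90 8D AB.
U+1F643: 4-byte form → F0 9F 99 83.
U+F920: 3-byte form → EF A4 A0.
U+20A3: 3-byte form → E2 82 A3.
Concatenated (16 bytes): CE A5 F1 90 8D AB F0 9F 99 83 EF A4 A0 E2 82 A3.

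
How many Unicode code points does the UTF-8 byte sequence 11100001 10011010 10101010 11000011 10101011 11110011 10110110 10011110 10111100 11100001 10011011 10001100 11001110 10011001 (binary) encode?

Byte at offset 0: 0xE1 = 11100001 → 3-byte char (#1). Advance 3.
Byte at offset 3: 0xC3 = 11000011 → 2-byte char (#2). Advance 2.
Byte at offset 5: 0xF3 = 11110011 → 4-byte char (#3). Advance 4.
Byte at offset 9: 0xE1 = 11100001 → 3-byte char (#4). Advance 3.
Byte at offset 12: 0xCE = 11001110 → 2-byte char (#5). Advance 2.
Reached end at offset 14 after 5 code points.

5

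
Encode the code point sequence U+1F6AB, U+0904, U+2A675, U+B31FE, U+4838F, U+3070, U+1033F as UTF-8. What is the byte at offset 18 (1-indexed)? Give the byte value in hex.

1-indexed offset 18 is 0-indexed offset 17.
U+1F6AB → 4-byte form F0 9F 9A AB at offsets 0–3.
U+0904 → 3-byte form E0 A4 84 at offsets 4–6.
U+2A675 → 4-byte form F0 AA 99 B5 at offsets 7–10.
U+B31FE → 4-byte form F2 B3 87 BE at offsets 11–14.
U+4838F → 4-byte form F1 88 8E 8F at offsets 15–18.
Offset 17 falls in char 5's range; it's byte 3 of F1 88 8E 8F = 0x8E.

0x8E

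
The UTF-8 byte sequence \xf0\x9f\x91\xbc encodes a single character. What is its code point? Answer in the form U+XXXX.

Leading byte 0xF0 = 11110000 matches 11110xxx → 4-byte sequence.
Byte 1: 0xF0 = 11110000, payload 000 (3 bits).
Byte 2: 0x9F = 10011111 (10xxxxxx ✓), payload 011111.
Byte 3: 0x91 = 10010001 (10xxxxxx ✓), payload 010001.
Byte 4: 0xBC = 10111100 (10xxxxxx ✓), payload 111100.
Concatenate: 000011111010001111100 = 0x1F47C (21 bits → U+1F47C).

U+1F47C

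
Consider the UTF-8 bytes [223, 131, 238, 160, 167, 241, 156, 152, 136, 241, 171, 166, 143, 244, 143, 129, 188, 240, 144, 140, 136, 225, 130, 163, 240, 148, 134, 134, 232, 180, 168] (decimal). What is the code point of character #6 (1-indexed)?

Offset 0: leading byte 0xDF = 11011111 → 2-byte char #1 = DF 83.
Offset 2: leading byte 0xEE = 11101110 → 3-byte char #2 = EE A0 A7.
Offset 5: leading byte 0xF1 = 11110001 → 4-byte char #3 = F1 9C 98 88.
Offset 9: leading byte 0xF1 = 11110001 → 4-byte char #4 = F1 AB A6 8F.
Offset 13: leading byte 0xF4 = 11110100 → 4-byte char #5 = F4 8F 81 BC.
Offset 17: leading byte 0xF0 = 11110000 → 4-byte char #6 = F0 90 8C 88.
Leading byte 0xF0 = 11110000 matches 11110xxx → 4-byte sequence.
Byte 1: 0xF0 = 11110000, payload 000 (3 bits).
Byte 2: 0x90 = 10010000 (10xxxxxx ✓), payload 010000.
Byte 3: 0x8C = 10001100 (10xxxxxx ✓), payload 001100.
Byte 4: 0x88 = 10001000 (10xxxxxx ✓), payload 001000.
Concatenate: 000010000001100001000 = 0x10308 (21 bits → U+10308).

U+10308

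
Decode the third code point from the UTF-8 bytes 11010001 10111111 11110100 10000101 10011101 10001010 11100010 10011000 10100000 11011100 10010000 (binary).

U+2620

Offset 0: leading byte 0xD1 = 11010001 → 2-byte char #1 = D1 BF.
Offset 2: leading byte 0xF4 = 11110100 → 4-byte char #2 = F4 85 9D 8A.
Offset 6: leading byte 0xE2 = 11100010 → 3-byte char #3 = E2 98 A0.
Leading byte 0xE2 = 11100010 matches 1110xxxx → 3-byte sequence.
Byte 1: 0xE2 = 11100010, payload 0010 (4 bits).
Byte 2: 0x98 = 10011000 (10xxxxxx ✓), payload 011000.
Byte 3: 0xA0 = 10100000 (10xxxxxx ✓), payload 100000.
Concatenate: 0010011000100000 = 0x2620 (16 bits → U+2620).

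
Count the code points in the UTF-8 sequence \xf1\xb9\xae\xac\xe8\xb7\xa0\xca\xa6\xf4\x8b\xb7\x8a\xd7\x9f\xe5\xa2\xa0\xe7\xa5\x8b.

Byte at offset 0: 0xF1 = 11110001 → 4-byte char (#1). Advance 4.
Byte at offset 4: 0xE8 = 11101000 → 3-byte char (#2). Advance 3.
Byte at offset 7: 0xCA = 11001010 → 2-byte char (#3). Advance 2.
Byte at offset 9: 0xF4 = 11110100 → 4-byte char (#4). Advance 4.
Byte at offset 13: 0xD7 = 11010111 → 2-byte char (#5). Advance 2.
Byte at offset 15: 0xE5 = 11100101 → 3-byte char (#6). Advance 3.
Byte at offset 18: 0xE7 = 11100111 → 3-byte char (#7). Advance 3.
Reached end at offset 21 after 7 code points.

7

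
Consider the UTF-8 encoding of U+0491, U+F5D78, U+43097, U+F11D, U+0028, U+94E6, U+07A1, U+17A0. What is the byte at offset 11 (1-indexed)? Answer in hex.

0xEF

1-indexed offset 11 is 0-indexed offset 10.
U+0491 → 2-byte form D2 91 at offsets 0–1.
U+F5D78 → 4-byte form F3 B5 B5 B8 at offsets 2–5.
U+43097 → 4-byte form F1 83 82 97 at offsets 6–9.
U+F11D → 3-byte form EF 84 9D at offsets 10–12.
Offset 10 falls in char 4's range; it's byte 1 of EF 84 9D = 0xEF.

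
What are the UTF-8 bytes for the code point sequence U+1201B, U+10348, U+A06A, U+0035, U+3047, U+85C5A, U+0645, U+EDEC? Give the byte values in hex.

F0 92 80 9B F0 90 8D 88 EA 81 AA 35 E3 81 87 F2 85 B1 9A D9 85 EE B7 AC

U+1201B: 4-byte form → F0 92 80 9B.
U+10348: 4-byte form → F0 90 8D 88.
U+A06A: 3-byte form → EA 81 AA.
U+0035: 1-byte form → 35.
U+3047: 3-byte form → E3 81 87.
U+85C5A: 4-byte form → F2 85 B1 9A.
U+0645: 2-byte form → D9 85.
U+EDEC: 3-byte form → EE B7 AC.
Concatenated (24 bytes): F0 92 80 9B F0 90 8D 88 EA 81 AA 35 E3 81 87 F2 85 B1 9A D9 85 EE B7 AC.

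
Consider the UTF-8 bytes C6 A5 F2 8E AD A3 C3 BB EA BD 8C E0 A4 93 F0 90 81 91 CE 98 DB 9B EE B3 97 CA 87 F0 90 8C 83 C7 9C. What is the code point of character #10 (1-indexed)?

Offset 0: leading byte 0xC6 = 11000110 → 2-byte char #1 = C6 A5.
Offset 2: leading byte 0xF2 = 11110010 → 4-byte char #2 = F2 8E AD A3.
Offset 6: leading byte 0xC3 = 11000011 → 2-byte char #3 = C3 BB.
Offset 8: leading byte 0xEA = 11101010 → 3-byte char #4 = EA BD 8C.
Offset 11: leading byte 0xE0 = 11100000 → 3-byte char #5 = E0 A4 93.
Offset 14: leading byte 0xF0 = 11110000 → 4-byte char #6 = F0 90 81 91.
Offset 18: leading byte 0xCE = 11001110 → 2-byte char #7 = CE 98.
Offset 20: leading byte 0xDB = 11011011 → 2-byte char #8 = DB 9B.
Offset 22: leading byte 0xEE = 11101110 → 3-byte char #9 = EE B3 97.
Offset 25: leading byte 0xCA = 11001010 → 2-byte char #10 = CA 87.
Leading byte 0xCA = 11001010 matches 110xxxxx → 2-byte sequence.
Byte 1: 0xCA = 11001010, payload 01010 (5 bits).
Byte 2: 0x87 = 10000111 (10xxxxxx ✓), payload 000111.
Concatenate: 01010000111 = 0x287 (11 bits → U+0287).

U+0287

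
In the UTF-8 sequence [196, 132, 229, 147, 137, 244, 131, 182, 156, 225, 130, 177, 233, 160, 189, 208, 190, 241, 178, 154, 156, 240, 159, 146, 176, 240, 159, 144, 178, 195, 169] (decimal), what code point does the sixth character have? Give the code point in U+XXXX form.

U+043E

Offset 0: leading byte 0xC4 = 11000100 → 2-byte char #1 = C4 84.
Offset 2: leading byte 0xE5 = 11100101 → 3-byte char #2 = E5 93 89.
Offset 5: leading byte 0xF4 = 11110100 → 4-byte char #3 = F4 83 B6 9C.
Offset 9: leading byte 0xE1 = 11100001 → 3-byte char #4 = E1 82 B1.
Offset 12: leading byte 0xE9 = 11101001 → 3-byte char #5 = E9 A0 BD.
Offset 15: leading byte 0xD0 = 11010000 → 2-byte char #6 = D0 BE.
Leading byte 0xD0 = 11010000 matches 110xxxxx → 2-byte sequence.
Byte 1: 0xD0 = 11010000, payload 10000 (5 bits).
Byte 2: 0xBE = 10111110 (10xxxxxx ✓), payload 111110.
Concatenate: 10000111110 = 0x43E (11 bits → U+043E).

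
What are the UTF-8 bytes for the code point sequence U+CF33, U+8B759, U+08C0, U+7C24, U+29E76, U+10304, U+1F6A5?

U+CF33: 3-byte form → EC BC B3.
U+8B759: 4-byte form → F2 8B 9D 99.
U+08C0: 3-byte form → E0 A3 80.
U+7C24: 3-byte form → E7 B0 A4.
U+29E76: 4-byte form → F0 A9 B9 B6.
U+10304: 4-byte form → F0 90 8C 84.
U+1F6A5: 4-byte form → F0 9F 9A A5.
Concatenated (25 bytes): EC BC B3 F2 8B 9D 99 E0 A3 80 E7 B0 A4 F0 A9 B9 B6 F0 90 8C 84 F0 9F 9A A5.

EC BC B3 F2 8B 9D 99 E0 A3 80 E7 B0 A4 F0 A9 B9 B6 F0 90 8C 84 F0 9F 9A A5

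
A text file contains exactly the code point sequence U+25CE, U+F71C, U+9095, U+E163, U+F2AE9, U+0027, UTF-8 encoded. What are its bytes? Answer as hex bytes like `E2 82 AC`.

U+25CE: 3-byte form → E2 97 8E.
U+F71C: 3-byte form → EF 9C 9C.
U+9095: 3-byte form → E9 82 95.
U+E163: 3-byte form → EE 85 A3.
U+F2AE9: 4-byte form → F3 B2 AB A9.
U+0027: 1-byte form → 27.
Concatenated (17 bytes): E2 97 8E EF 9C 9C E9 82 95 EE 85 A3 F3 B2 AB A9 27.

E2 97 8E EF 9C 9C E9 82 95 EE 85 A3 F3 B2 AB A9 27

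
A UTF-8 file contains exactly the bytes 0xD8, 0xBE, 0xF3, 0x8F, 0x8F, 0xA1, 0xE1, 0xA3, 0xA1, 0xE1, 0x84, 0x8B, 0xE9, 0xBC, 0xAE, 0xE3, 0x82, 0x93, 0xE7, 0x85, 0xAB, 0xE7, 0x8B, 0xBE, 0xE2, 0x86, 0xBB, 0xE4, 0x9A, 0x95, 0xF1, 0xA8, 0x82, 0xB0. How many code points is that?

Byte at offset 0: 0xD8 = 11011000 → 2-byte char (#1). Advance 2.
Byte at offset 2: 0xF3 = 11110011 → 4-byte char (#2). Advance 4.
Byte at offset 6: 0xE1 = 11100001 → 3-byte char (#3). Advance 3.
Byte at offset 9: 0xE1 = 11100001 → 3-byte char (#4). Advance 3.
Byte at offset 12: 0xE9 = 11101001 → 3-byte char (#5). Advance 3.
Byte at offset 15: 0xE3 = 11100011 → 3-byte char (#6). Advance 3.
Byte at offset 18: 0xE7 = 11100111 → 3-byte char (#7). Advance 3.
Byte at offset 21: 0xE7 = 11100111 → 3-byte char (#8). Advance 3.
Byte at offset 24: 0xE2 = 11100010 → 3-byte char (#9). Advance 3.
Byte at offset 27: 0xE4 = 11100100 → 3-byte char (#10). Advance 3.
Byte at offset 30: 0xF1 = 11110001 → 4-byte char (#11). Advance 4.
Reached end at offset 34 after 11 code points.

11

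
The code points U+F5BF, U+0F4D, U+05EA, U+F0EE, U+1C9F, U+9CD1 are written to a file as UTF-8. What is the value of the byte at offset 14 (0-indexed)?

0xE9

U+F5BF → 3-byte form EF 96 BF at offsets 0–2.
U+0F4D → 3-byte form E0 BD 8D at offsets 3–5.
U+05EA → 2-byte form D7 AA at offsets 6–7.
U+F0EE → 3-byte form EF 83 AE at offsets 8–10.
U+1C9F → 3-byte form E1 B2 9F at offsets 11–13.
U+9CD1 → 3-byte form E9 B3 91 at offsets 14–16.
Offset 14 falls in char 6's range; it's byte 1 of E9 B3 91 = 0xE9.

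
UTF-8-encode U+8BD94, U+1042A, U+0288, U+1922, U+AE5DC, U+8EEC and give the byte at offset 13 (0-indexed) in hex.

0xF2

U+8BD94 → 4-byte form F2 8B B6 94 at offsets 0–3.
U+1042A → 4-byte form F0 90 90 AA at offsets 4–7.
U+0288 → 2-byte form CA 88 at offsets 8–9.
U+1922 → 3-byte form E1 A4 A2 at offsets 10–12.
U+AE5DC → 4-byte form F2 AE 97 9C at offsets 13–16.
Offset 13 falls in char 5's range; it's byte 1 of F2 AE 97 9C = 0xF2.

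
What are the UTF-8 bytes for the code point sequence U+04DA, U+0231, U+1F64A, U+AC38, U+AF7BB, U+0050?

U+04DA: 2-byte form → D3 9A.
U+0231: 2-byte form → C8 B1.
U+1F64A: 4-byte form → F0 9F 99 8A.
U+AC38: 3-byte form → EA B0 B8.
U+AF7BB: 4-byte form → F2 AF 9E BB.
U+0050: 1-byte form → 50.
Concatenated (16 bytes): D3 9A C8 B1 F0 9F 99 8A EA B0 B8 F2 AF 9E BB 50.

D3 9A C8 B1 F0 9F 99 8A EA B0 B8 F2 AF 9E BB 50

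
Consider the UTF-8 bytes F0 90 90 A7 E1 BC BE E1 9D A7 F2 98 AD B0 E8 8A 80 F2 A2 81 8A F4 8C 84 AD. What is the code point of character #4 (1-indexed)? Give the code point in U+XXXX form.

U+98B70

Offset 0: leading byte 0xF0 = 11110000 → 4-byte char #1 = F0 90 90 A7.
Offset 4: leading byte 0xE1 = 11100001 → 3-byte char #2 = E1 BC BE.
Offset 7: leading byte 0xE1 = 11100001 → 3-byte char #3 = E1 9D A7.
Offset 10: leading byte 0xF2 = 11110010 → 4-byte char #4 = F2 98 AD B0.
Leading byte 0xF2 = 11110010 matches 11110xxx → 4-byte sequence.
Byte 1: 0xF2 = 11110010, payload 010 (3 bits).
Byte 2: 0x98 = 10011000 (10xxxxxx ✓), payload 011000.
Byte 3: 0xAD = 10101101 (10xxxxxx ✓), payload 101101.
Byte 4: 0xB0 = 10110000 (10xxxxxx ✓), payload 110000.
Concatenate: 010011000101101110000 = 0x98B70 (21 bits → U+98B70).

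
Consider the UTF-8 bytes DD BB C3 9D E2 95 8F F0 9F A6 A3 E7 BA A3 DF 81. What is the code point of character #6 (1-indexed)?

U+07C1

Offset 0: leading byte 0xDD = 11011101 → 2-byte char #1 = DD BB.
Offset 2: leading byte 0xC3 = 11000011 → 2-byte char #2 = C3 9D.
Offset 4: leading byte 0xE2 = 11100010 → 3-byte char #3 = E2 95 8F.
Offset 7: leading byte 0xF0 = 11110000 → 4-byte char #4 = F0 9F A6 A3.
Offset 11: leading byte 0xE7 = 11100111 → 3-byte char #5 = E7 BA A3.
Offset 14: leading byte 0xDF = 11011111 → 2-byte char #6 = DF 81.
Leading byte 0xDF = 11011111 matches 110xxxxx → 2-byte sequence.
Byte 1: 0xDF = 11011111, payload 11111 (5 bits).
Byte 2: 0x81 = 10000001 (10xxxxxx ✓), payload 000001.
Concatenate: 11111000001 = 0x7C1 (11 bits → U+07C1).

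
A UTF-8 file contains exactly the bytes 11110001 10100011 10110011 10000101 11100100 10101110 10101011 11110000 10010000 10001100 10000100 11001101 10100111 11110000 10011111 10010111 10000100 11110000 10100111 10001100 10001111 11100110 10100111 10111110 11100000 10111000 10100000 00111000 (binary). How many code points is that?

Byte at offset 0: 0xF1 = 11110001 → 4-byte char (#1). Advance 4.
Byte at offset 4: 0xE4 = 11100100 → 3-byte char (#2). Advance 3.
Byte at offset 7: 0xF0 = 11110000 → 4-byte char (#3). Advance 4.
Byte at offset 11: 0xCD = 11001101 → 2-byte char (#4). Advance 2.
Byte at offset 13: 0xF0 = 11110000 → 4-byte char (#5). Advance 4.
Byte at offset 17: 0xF0 = 11110000 → 4-byte char (#6). Advance 4.
Byte at offset 21: 0xE6 = 11100110 → 3-byte char (#7). Advance 3.
Byte at offset 24: 0xE0 = 11100000 → 3-byte char (#8). Advance 3.
Byte at offset 27: 0x38 = 00111000 → 1-byte char (#9). Advance 1.
Reached end at offset 28 after 9 code points.

9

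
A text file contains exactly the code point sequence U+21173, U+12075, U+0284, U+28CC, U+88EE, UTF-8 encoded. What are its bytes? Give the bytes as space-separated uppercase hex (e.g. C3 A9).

F0 A1 85 B3 F0 92 81 B5 CA 84 E2 A3 8C E8 A3 AE

U+21173: 4-byte form → F0 A1 85 B3.
U+12075: 4-byte form → F0 92 81 B5.
U+0284: 2-byte form → CA 84.
U+28CC: 3-byte form → E2 A3 8C.
U+88EE: 3-byte form → E8 A3 AE.
Concatenated (16 bytes): F0 A1 85 B3 F0 92 81 B5 CA 84 E2 A3 8C E8 A3 AE.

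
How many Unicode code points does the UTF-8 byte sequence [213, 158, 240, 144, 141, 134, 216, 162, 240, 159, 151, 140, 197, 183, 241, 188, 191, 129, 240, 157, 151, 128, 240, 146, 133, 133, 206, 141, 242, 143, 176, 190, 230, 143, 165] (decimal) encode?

Byte at offset 0: 0xD5 = 11010101 → 2-byte char (#1). Advance 2.
Byte at offset 2: 0xF0 = 11110000 → 4-byte char (#2). Advance 4.
Byte at offset 6: 0xD8 = 11011000 → 2-byte char (#3). Advance 2.
Byte at offset 8: 0xF0 = 11110000 → 4-byte char (#4). Advance 4.
Byte at offset 12: 0xC5 = 11000101 → 2-byte char (#5). Advance 2.
Byte at offset 14: 0xF1 = 11110001 → 4-byte char (#6). Advance 4.
Byte at offset 18: 0xF0 = 11110000 → 4-byte char (#7). Advance 4.
Byte at offset 22: 0xF0 = 11110000 → 4-byte char (#8). Advance 4.
Byte at offset 26: 0xCE = 11001110 → 2-byte char (#9). Advance 2.
Byte at offset 28: 0xF2 = 11110010 → 4-byte char (#10). Advance 4.
Byte at offset 32: 0xE6 = 11100110 → 3-byte char (#11). Advance 3.
Reached end at offset 35 after 11 code points.

11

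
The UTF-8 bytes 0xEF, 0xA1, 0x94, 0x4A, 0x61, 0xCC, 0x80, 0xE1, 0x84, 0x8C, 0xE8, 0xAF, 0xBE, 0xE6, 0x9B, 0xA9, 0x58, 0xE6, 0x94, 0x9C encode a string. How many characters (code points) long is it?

9

Byte at offset 0: 0xEF = 11101111 → 3-byte char (#1). Advance 3.
Byte at offset 3: 0x4A = 01001010 → 1-byte char (#2). Advance 1.
Byte at offset 4: 0x61 = 01100001 → 1-byte char (#3). Advance 1.
Byte at offset 5: 0xCC = 11001100 → 2-byte char (#4). Advance 2.
Byte at offset 7: 0xE1 = 11100001 → 3-byte char (#5). Advance 3.
Byte at offset 10: 0xE8 = 11101000 → 3-byte char (#6). Advance 3.
Byte at offset 13: 0xE6 = 11100110 → 3-byte char (#7). Advance 3.
Byte at offset 16: 0x58 = 01011000 → 1-byte char (#8). Advance 1.
Byte at offset 17: 0xE6 = 11100110 → 3-byte char (#9). Advance 3.
Reached end at offset 20 after 9 code points.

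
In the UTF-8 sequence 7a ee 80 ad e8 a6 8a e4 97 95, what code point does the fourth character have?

U+45D5

Offset 0: leading byte 0x7A = 01111010 → 1-byte char #1 = 7A.
Offset 1: leading byte 0xEE = 11101110 → 3-byte char #2 = EE 80 AD.
Offset 4: leading byte 0xE8 = 11101000 → 3-byte char #3 = E8 A6 8A.
Offset 7: leading byte 0xE4 = 11100100 → 3-byte char #4 = E4 97 95.
Leading byte 0xE4 = 11100100 matches 1110xxxx → 3-byte sequence.
Byte 1: 0xE4 = 11100100, payload 0100 (4 bits).
Byte 2: 0x97 = 10010111 (10xxxxxx ✓), payload 010111.
Byte 3: 0x95 = 10010101 (10xxxxxx ✓), payload 010101.
Concatenate: 0100010111010101 = 0x45D5 (16 bits → U+45D5).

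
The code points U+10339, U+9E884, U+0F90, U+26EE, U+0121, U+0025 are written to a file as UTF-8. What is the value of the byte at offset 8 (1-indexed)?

1-indexed offset 8 is 0-indexed offset 7.
U+10339 → 4-byte form F0 90 8C B9 at offsets 0–3.
U+9E884 → 4-byte form F2 9E A2 84 at offsets 4–7.
Offset 7 falls in char 2's range; it's byte 4 of F2 9E A2 84 = 0x84.

0x84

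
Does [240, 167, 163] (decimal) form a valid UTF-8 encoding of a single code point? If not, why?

invalid (sequence truncated)

Leading byte 0xF0 = 11110000 → 4-byte form, but only 3 bytes are present.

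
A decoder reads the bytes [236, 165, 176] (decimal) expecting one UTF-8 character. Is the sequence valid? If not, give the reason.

Leading byte 0xEC = 11101100 → 3-byte form.
Continuation bytes 0xA5=10100101, 0xB0=10110000 all match 10xxxxxx.
Decoded value 0xC970 is ≥ 0x800 (shortest form) and not a surrogate.

valid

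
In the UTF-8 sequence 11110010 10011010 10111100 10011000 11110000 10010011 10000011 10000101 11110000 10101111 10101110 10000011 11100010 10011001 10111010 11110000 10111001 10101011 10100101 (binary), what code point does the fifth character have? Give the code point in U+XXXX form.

U+39AE5

Offset 0: leading byte 0xF2 = 11110010 → 4-byte char #1 = F2 9A BC 98.
Offset 4: leading byte 0xF0 = 11110000 → 4-byte char #2 = F0 93 83 85.
Offset 8: leading byte 0xF0 = 11110000 → 4-byte char #3 = F0 AF AE 83.
Offset 12: leading byte 0xE2 = 11100010 → 3-byte char #4 = E2 99 BA.
Offset 15: leading byte 0xF0 = 11110000 → 4-byte char #5 = F0 B9 AB A5.
Leading byte 0xF0 = 11110000 matches 11110xxx → 4-byte sequence.
Byte 1: 0xF0 = 11110000, payload 000 (3 bits).
Byte 2: 0xB9 = 10111001 (10xxxxxx ✓), payload 111001.
Byte 3: 0xAB = 10101011 (10xxxxxx ✓), payload 101011.
Byte 4: 0xA5 = 10100101 (10xxxxxx ✓), payload 100101.
Concatenate: 000111001101011100101 = 0x39AE5 (21 bits → U+39AE5).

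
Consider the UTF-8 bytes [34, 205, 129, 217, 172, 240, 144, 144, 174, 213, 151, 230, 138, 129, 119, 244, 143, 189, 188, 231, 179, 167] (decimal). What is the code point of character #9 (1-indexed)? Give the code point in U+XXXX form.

U+7CE7

Offset 0: leading byte 0x22 = 00100010 → 1-byte char #1 = 22.
Offset 1: leading byte 0xCD = 11001101 → 2-byte char #2 = CD 81.
Offset 3: leading byte 0xD9 = 11011001 → 2-byte char #3 = D9 AC.
Offset 5: leading byte 0xF0 = 11110000 → 4-byte char #4 = F0 90 90 AE.
Offset 9: leading byte 0xD5 = 11010101 → 2-byte char #5 = D5 97.
Offset 11: leading byte 0xE6 = 11100110 → 3-byte char #6 = E6 8A 81.
Offset 14: leading byte 0x77 = 01110111 → 1-byte char #7 = 77.
Offset 15: leading byte 0xF4 = 11110100 → 4-byte char #8 = F4 8F BD BC.
Offset 19: leading byte 0xE7 = 11100111 → 3-byte char #9 = E7 B3 A7.
Leading byte 0xE7 = 11100111 matches 1110xxxx → 3-byte sequence.
Byte 1: 0xE7 = 11100111, payload 0111 (4 bits).
Byte 2: 0xB3 = 10110011 (10xxxxxx ✓), payload 110011.
Byte 3: 0xA7 = 10100111 (10xxxxxx ✓), payload 100111.
Concatenate: 0111110011100111 = 0x7CE7 (16 bits → U+7CE7).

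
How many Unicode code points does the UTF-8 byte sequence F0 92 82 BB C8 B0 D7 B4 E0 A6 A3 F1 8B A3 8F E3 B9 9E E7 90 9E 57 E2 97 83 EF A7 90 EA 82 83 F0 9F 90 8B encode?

12

Byte at offset 0: 0xF0 = 11110000 → 4-byte char (#1). Advance 4.
Byte at offset 4: 0xC8 = 11001000 → 2-byte char (#2). Advance 2.
Byte at offset 6: 0xD7 = 11010111 → 2-byte char (#3). Advance 2.
Byte at offset 8: 0xE0 = 11100000 → 3-byte char (#4). Advance 3.
Byte at offset 11: 0xF1 = 11110001 → 4-byte char (#5). Advance 4.
Byte at offset 15: 0xE3 = 11100011 → 3-byte char (#6). Advance 3.
Byte at offset 18: 0xE7 = 11100111 → 3-byte char (#7). Advance 3.
Byte at offset 21: 0x57 = 01010111 → 1-byte char (#8). Advance 1.
Byte at offset 22: 0xE2 = 11100010 → 3-byte char (#9). Advance 3.
Byte at offset 25: 0xEF = 11101111 → 3-byte char (#10). Advance 3.
Byte at offset 28: 0xEA = 11101010 → 3-byte char (#11). Advance 3.
Byte at offset 31: 0xF0 = 11110000 → 4-byte char (#12). Advance 4.
Reached end at offset 35 after 12 code points.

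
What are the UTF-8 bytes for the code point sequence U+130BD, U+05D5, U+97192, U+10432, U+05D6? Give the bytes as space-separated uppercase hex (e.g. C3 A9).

F0 93 82 BD D7 95 F2 97 86 92 F0 90 90 B2 D7 96

U+130BD: 4-byte form → F0 93 82 BD.
U+05D5: 2-byte form → D7 95.
U+97192: 4-byte form → F2 97 86 92.
U+10432: 4-byte form → F0 90 90 B2.
U+05D6: 2-byte form → D7 96.
Concatenated (16 bytes): F0 93 82 BD D7 95 F2 97 86 92 F0 90 90 B2 D7 96.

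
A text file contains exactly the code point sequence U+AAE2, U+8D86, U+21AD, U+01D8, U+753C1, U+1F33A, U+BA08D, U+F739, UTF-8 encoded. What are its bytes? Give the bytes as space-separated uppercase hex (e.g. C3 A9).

EA AB A2 E8 B6 86 E2 86 AD C7 98 F1 B5 8F 81 F0 9F 8C BA F2 BA 82 8D EF 9C B9

U+AAE2: 3-byte form → EA AB A2.
U+8D86: 3-byte form → E8 B6 86.
U+21AD: 3-byte form → E2 86 AD.
U+01D8: 2-byte form → C7 98.
U+753C1: 4-byte form → F1 B5 8F 81.
U+1F33A: 4-byte form → F0 9F 8C BA.
U+BA08D: 4-byte form → F2 BA 82 8D.
U+F739: 3-byte form → EF 9C B9.
Concatenated (26 bytes): EA AB A2 E8 B6 86 E2 86 AD C7 98 F1 B5 8F 81 F0 9F 8C BA F2 BA 82 8D EF 9C B9.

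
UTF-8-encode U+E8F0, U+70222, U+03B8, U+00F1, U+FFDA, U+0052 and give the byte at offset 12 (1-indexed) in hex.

0xEF

1-indexed offset 12 is 0-indexed offset 11.
U+E8F0 → 3-byte form EE A3 B0 at offsets 0–2.
U+70222 → 4-byte form F1 B0 88 A2 at offsets 3–6.
U+03B8 → 2-byte form CE B8 at offsets 7–8.
U+00F1 → 2-byte form C3 B1 at offsets 9–10.
U+FFDA → 3-byte form EF BF 9A at offsets 11–13.
Offset 11 falls in char 5's range; it's byte 1 of EF BF 9A = 0xEF.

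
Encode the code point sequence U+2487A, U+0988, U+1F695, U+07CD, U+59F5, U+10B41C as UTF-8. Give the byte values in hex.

U+2487A: 4-byte form → F0 A4 A1 BA.
U+0988: 3-byte form → E0 A6 88.
U+1F695: 4-byte form → F0 9F 9A 95.
U+07CD: 2-byte form → DF 8D.
U+59F5: 3-byte form → E5 A7 B5.
U+10B41C: 4-byte form → F4 8B 90 9C.
Concatenated (20 bytes): F0 A4 A1 BA E0 A6 88 F0 9F 9A 95 DF 8D E5 A7 B5 F4 8B 90 9C.

F0 A4 A1 BA E0 A6 88 F0 9F 9A 95 DF 8D E5 A7 B5 F4 8B 90 9C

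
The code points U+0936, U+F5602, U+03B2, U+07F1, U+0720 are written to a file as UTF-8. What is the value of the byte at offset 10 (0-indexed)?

U+0936 → 3-byte form E0 A4 B6 at offsets 0–2.
U+F5602 → 4-byte form F3 B5 98 82 at offsets 3–6.
U+03B2 → 2-byte form CE B2 at offsets 7–8.
U+07F1 → 2-byte form DF B1 at offsets 9–10.
Offset 10 falls in char 4's range; it's byte 2 of DF B1 = 0xB1.

0xB1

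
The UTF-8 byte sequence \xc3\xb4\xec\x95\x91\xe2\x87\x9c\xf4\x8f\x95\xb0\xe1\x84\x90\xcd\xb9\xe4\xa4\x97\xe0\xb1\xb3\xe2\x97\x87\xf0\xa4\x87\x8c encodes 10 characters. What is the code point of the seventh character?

Offset 0: leading byte 0xC3 = 11000011 → 2-byte char #1 = C3 B4.
Offset 2: leading byte 0xEC = 11101100 → 3-byte char #2 = EC 95 91.
Offset 5: leading byte 0xE2 = 11100010 → 3-byte char #3 = E2 87 9C.
Offset 8: leading byte 0xF4 = 11110100 → 4-byte char #4 = F4 8F 95 B0.
Offset 12: leading byte 0xE1 = 11100001 → 3-byte char #5 = E1 84 90.
Offset 15: leading byte 0xCD = 11001101 → 2-byte char #6 = CD B9.
Offset 17: leading byte 0xE4 = 11100100 → 3-byte char #7 = E4 A4 97.
Leading byte 0xE4 = 11100100 matches 1110xxxx → 3-byte sequence.
Byte 1: 0xE4 = 11100100, payload 0100 (4 bits).
Byte 2: 0xA4 = 10100100 (10xxxxxx ✓), payload 100100.
Byte 3: 0x97 = 10010111 (10xxxxxx ✓), payload 010111.
Concatenate: 0100100100010111 = 0x4917 (16 bits → U+4917).

U+4917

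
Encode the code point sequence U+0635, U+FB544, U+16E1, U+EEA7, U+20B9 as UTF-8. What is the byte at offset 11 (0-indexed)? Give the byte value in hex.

0xA7

U+0635 → 2-byte form D8 B5 at offsets 0–1.
U+FB544 → 4-byte form F3 BB 95 84 at offsets 2–5.
U+16E1 → 3-byte form E1 9B A1 at offsets 6–8.
U+EEA7 → 3-byte form EE BA A7 at offsets 9–11.
Offset 11 falls in char 4's range; it's byte 3 of EE BA A7 = 0xA7.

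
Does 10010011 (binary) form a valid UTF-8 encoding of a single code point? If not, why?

invalid (continuation byte with no leading byte)

Byte 0x93 = 10010011 has the form 10xxxxxx — a continuation byte — but there is no preceding leading byte.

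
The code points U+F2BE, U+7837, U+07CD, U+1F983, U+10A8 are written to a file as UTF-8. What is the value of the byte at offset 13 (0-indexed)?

U+F2BE → 3-byte form EF 8A BE at offsets 0–2.
U+7837 → 3-byte form E7 A0 B7 at offsets 3–5.
U+07CD → 2-byte form DF 8D at offsets 6–7.
U+1F983 → 4-byte form F0 9F A6 83 at offsets 8–11.
U+10A8 → 3-byte form E1 82 A8 at offsets 12–14.
Offset 13 falls in char 5's range; it's byte 2 of E1 82 A8 = 0x82.

0x82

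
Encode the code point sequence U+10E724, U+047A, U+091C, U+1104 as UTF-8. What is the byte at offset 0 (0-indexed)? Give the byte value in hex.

U+10E724 → 4-byte form F4 8E 9C A4 at offsets 0–3.
Offset 0 falls in char 1's range; it's byte 1 of F4 8E 9C A4 = 0xF4.

0xF4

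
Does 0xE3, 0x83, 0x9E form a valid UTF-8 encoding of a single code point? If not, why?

valid

Leading byte 0xE3 = 11100011 → 3-byte form.
Continuation bytes 0x83=10000011, 0x9E=10011110 all match 10xxxxxx.
Decoded value 0x30DE is ≥ 0x800 (shortest form) and not a surrogate.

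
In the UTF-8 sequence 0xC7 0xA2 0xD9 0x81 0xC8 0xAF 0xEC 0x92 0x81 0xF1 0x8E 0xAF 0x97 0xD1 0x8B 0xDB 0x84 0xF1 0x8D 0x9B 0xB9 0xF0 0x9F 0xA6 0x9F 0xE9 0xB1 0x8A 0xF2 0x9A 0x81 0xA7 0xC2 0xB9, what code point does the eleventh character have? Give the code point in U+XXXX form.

Offset 0: leading byte 0xC7 = 11000111 → 2-byte char #1 = C7 A2.
Offset 2: leading byte 0xD9 = 11011001 → 2-byte char #2 = D9 81.
Offset 4: leading byte 0xC8 = 11001000 → 2-byte char #3 = C8 AF.
Offset 6: leading byte 0xEC = 11101100 → 3-byte char #4 = EC 92 81.
Offset 9: leading byte 0xF1 = 11110001 → 4-byte char #5 = F1 8E AF 97.
Offset 13: leading byte 0xD1 = 11010001 → 2-byte char #6 = D1 8B.
Offset 15: leading byte 0xDB = 11011011 → 2-byte char #7 = DB 84.
Offset 17: leading byte 0xF1 = 11110001 → 4-byte char #8 = F1 8D 9B B9.
Offset 21: leading byte 0xF0 = 11110000 → 4-byte char #9 = F0 9F A6 9F.
Offset 25: leading byte 0xE9 = 11101001 → 3-byte char #10 = E9 B1 8A.
Offset 28: leading byte 0xF2 = 11110010 → 4-byte char #11 = F2 9A 81 A7.
Leading byte 0xF2 = 11110010 matches 11110xxx → 4-byte sequence.
Byte 1: 0xF2 = 11110010, payload 010 (3 bits).
Byte 2: 0x9A = 10011010 (10xxxxxx ✓), payload 011010.
Byte 3: 0x81 = 10000001 (10xxxxxx ✓), payload 000001.
Byte 4: 0xA7 = 10100111 (10xxxxxx ✓), payload 100111.
Concatenate: 010011010000001100111 = 0x9A067 (21 bits → U+9A067).

U+9A067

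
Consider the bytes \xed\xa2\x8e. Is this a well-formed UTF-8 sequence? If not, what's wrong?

Structurally a 3-byte sequence; payload = 0xD88E.
But 0xD88E is in U+D800–U+DFFF, the surrogate range. Surrogates are not Unicode scalar values and are forbidden in UTF-8.

invalid (encodes a surrogate (U+D800–U+DFFF))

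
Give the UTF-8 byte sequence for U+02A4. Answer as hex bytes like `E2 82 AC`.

U+02A4 = 0x2A4 = 676 decimal. In range U+0080–U+07FF → 2-byte form: 110xxxxx 10xxxxxx.
Binary (11 bits): 01010100100.
Split 5+6: 01010 | 100100.
Byte 1: 11001010 = 0xCA.
Byte 2: 10100100 = 0xA4.

CA A4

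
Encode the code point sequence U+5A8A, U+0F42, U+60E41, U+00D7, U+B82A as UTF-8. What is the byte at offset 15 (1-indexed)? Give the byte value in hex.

0xAA

1-indexed offset 15 is 0-indexed offset 14.
U+5A8A → 3-byte form E5 AA 8A at offsets 0–2.
U+0F42 → 3-byte form E0 BD 82 at offsets 3–5.
U+60E41 → 4-byte form F1 A0 B9 81 at offsets 6–9.
U+00D7 → 2-byte form C3 97 at offsets 10–11.
U+B82A → 3-byte form EB A0 AA at offsets 12–14.
Offset 14 falls in char 5's range; it's byte 3 of EB A0 AA = 0xAA.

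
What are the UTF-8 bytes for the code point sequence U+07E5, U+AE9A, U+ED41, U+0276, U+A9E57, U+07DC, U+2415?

U+07E5: 2-byte form → DF A5.
U+AE9A: 3-byte form → EA BA 9A.
U+ED41: 3-byte form → EE B5 81.
U+0276: 2-byte form → C9 B6.
U+A9E57: 4-byte form → F2 A9 B9 97.
U+07DC: 2-byte form → DF 9C.
U+2415: 3-byte form → E2 90 95.
Concatenated (19 bytes): DF A5 EA BA 9A EE B5 81 C9 B6 F2 A9 B9 97 DF 9C E2 90 95.

DF A5 EA BA 9A EE B5 81 C9 B6 F2 A9 B9 97 DF 9C E2 90 95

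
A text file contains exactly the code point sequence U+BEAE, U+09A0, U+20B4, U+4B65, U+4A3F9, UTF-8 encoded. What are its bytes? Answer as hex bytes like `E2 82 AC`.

EB BA AE E0 A6 A0 E2 82 B4 E4 AD A5 F1 8A 8F B9

U+BEAE: 3-byte form → EB BA AE.
U+09A0: 3-byte form → E0 A6 A0.
U+20B4: 3-byte form → E2 82 B4.
U+4B65: 3-byte form → E4 AD A5.
U+4A3F9: 4-byte form → F1 8A 8F B9.
Concatenated (16 bytes): EB BA AE E0 A6 A0 E2 82 B4 E4 AD A5 F1 8A 8F B9.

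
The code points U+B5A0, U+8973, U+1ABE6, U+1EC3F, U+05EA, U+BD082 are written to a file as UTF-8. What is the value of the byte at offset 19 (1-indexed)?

1-indexed offset 19 is 0-indexed offset 18.
U+B5A0 → 3-byte form EB 96 A0 at offsets 0–2.
U+8973 → 3-byte form E8 A5 B3 at offsets 3–5.
U+1ABE6 → 4-byte form F0 9A AF A6 at offsets 6–9.
U+1EC3F → 4-byte form F0 9E B0 BF at offsets 10–13.
U+05EA → 2-byte form D7 AA at offsets 14–15.
U+BD082 → 4-byte form F2 BD 82 82 at offsets 16–19.
Offset 18 falls in char 6's range; it's byte 3 of F2 BD 82 82 = 0x82.

0x82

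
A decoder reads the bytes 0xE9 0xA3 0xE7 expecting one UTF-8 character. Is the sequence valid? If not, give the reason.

Leading byte 0xE9 = 11101001 → 3-byte form.
Byte 3 is 0xE7 = 11100111, which is not 10xxxxxx — expected a continuation byte.

invalid (non-continuation byte where continuation expected)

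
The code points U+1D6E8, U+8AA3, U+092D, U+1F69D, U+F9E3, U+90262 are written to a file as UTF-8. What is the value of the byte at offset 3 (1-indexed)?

0x9B

1-indexed offset 3 is 0-indexed offset 2.
U+1D6E8 → 4-byte form F0 9D 9B A8 at offsets 0–3.
Offset 2 falls in char 1's range; it's byte 3 of F0 9D 9B A8 = 0x9B.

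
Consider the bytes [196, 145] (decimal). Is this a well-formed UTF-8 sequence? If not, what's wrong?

Leading byte 0xC4 = 11000100 → 2-byte form.
Continuation bytes 0x91=10010001 all match 10xxxxxx.
Decoded value 0x111 is ≥ 0x80 (shortest form) and not a surrogate.

valid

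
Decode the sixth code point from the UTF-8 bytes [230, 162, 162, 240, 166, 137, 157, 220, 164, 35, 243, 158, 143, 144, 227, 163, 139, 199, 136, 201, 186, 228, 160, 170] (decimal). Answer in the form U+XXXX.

Offset 0: leading byte 0xE6 = 11100110 → 3-byte char #1 = E6 A2 A2.
Offset 3: leading byte 0xF0 = 11110000 → 4-byte char #2 = F0 A6 89 9D.
Offset 7: leading byte 0xDC = 11011100 → 2-byte char #3 = DC A4.
Offset 9: leading byte 0x23 = 00100011 → 1-byte char #4 = 23.
Offset 10: leading byte 0xF3 = 11110011 → 4-byte char #5 = F3 9E 8F 90.
Offset 14: leading byte 0xE3 = 11100011 → 3-byte char #6 = E3 A3 8B.
Leading byte 0xE3 = 11100011 matches 1110xxxx → 3-byte sequence.
Byte 1: 0xE3 = 11100011, payload 0011 (4 bits).
Byte 2: 0xA3 = 10100011 (10xxxxxx ✓), payload 100011.
Byte 3: 0x8B = 10001011 (10xxxxxx ✓), payload 001011.
Concatenate: 0011100011001011 = 0x38CB (16 bits → U+38CB).

U+38CB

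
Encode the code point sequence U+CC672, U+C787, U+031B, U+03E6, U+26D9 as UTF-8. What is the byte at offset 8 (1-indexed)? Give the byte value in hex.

0xCC

1-indexed offset 8 is 0-indexed offset 7.
U+CC672 → 4-byte form F3 8C 99 B2 at offsets 0–3.
U+C787 → 3-byte form EC 9E 87 at offsets 4–6.
U+031B → 2-byte form CC 9B at offsets 7–8.
Offset 7 falls in char 3's range; it's byte 1 of CC 9B = 0xCC.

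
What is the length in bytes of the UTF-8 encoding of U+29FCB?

U+29FCB = 0x29FCB. UTF-8 uses 1 byte below 0x80, 2 below 0x800, 3 below 0x10000, 4 up to 0x10FFFF. 0x29FCB is in U+10000–U+10FFFF → 4 bytes.

4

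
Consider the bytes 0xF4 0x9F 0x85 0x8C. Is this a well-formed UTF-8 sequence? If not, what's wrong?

Leading byte 0xF4 = 11110100 → 4-byte form.
Payload = 0x11F14C, which exceeds U+10FFFF, the maximum Unicode code point. (Leading bytes F5–FF, or F4 followed by ≥ 0x90, are invalid.)

invalid (encodes a value above U+10FFFF)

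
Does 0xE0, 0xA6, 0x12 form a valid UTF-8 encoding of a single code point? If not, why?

invalid (non-continuation byte where continuation expected)

Leading byte 0xE0 = 11100000 → 3-byte form.
Byte 3 is 0x12 = 00010010, which is not 10xxxxxx — expected a continuation byte.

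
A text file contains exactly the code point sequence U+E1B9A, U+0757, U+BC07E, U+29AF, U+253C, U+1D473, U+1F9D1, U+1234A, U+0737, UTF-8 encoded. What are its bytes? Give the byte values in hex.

F3 A1 AE 9A DD 97 F2 BC 81 BE E2 A6 AF E2 94 BC F0 9D 91 B3 F0 9F A7 91 F0 92 8D 8A DC B7

U+E1B9A: 4-byte form → F3 A1 AE 9A.
U+0757: 2-byte form → DD 97.
U+BC07E: 4-byte form → F2 BC 81 BE.
U+29AF: 3-byte form → E2 A6 AF.
U+253C: 3-byte form → E2 94 BC.
U+1D473: 4-byte form → F0 9D 91 B3.
U+1F9D1: 4-byte form → F0 9F A7 91.
U+1234A: 4-byte form → F0 92 8D 8A.
U+0737: 2-byte form → DC B7.
Concatenated (30 bytes): F3 A1 AE 9A DD 97 F2 BC 81 BE E2 A6 AF E2 94 BC F0 9D 91 B3 F0 9F A7 91 F0 92 8D 8A DC B7.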